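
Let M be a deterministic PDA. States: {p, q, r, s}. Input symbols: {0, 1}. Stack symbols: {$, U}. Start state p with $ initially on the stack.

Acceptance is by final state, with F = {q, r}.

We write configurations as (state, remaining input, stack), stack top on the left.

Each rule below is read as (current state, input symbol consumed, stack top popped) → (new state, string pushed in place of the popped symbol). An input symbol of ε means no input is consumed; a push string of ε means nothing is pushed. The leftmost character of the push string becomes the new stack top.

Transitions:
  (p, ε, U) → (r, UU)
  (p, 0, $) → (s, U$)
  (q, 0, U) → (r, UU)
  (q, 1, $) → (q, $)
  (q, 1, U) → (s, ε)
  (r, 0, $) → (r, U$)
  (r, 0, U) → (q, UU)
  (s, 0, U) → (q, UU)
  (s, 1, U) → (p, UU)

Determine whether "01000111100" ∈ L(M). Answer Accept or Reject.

Reject

(p, 01000111100, $)
  read 0, top $: go to s, push U$ → (s, 1000111100, U$)
  read 1, top U: go to p, push UU → (p, 000111100, UU$)
  ε-move, top U: go to r, push UU → (r, 000111100, UUU$)
  read 0, top U: go to q, push UU → (q, 00111100, UUUU$)
  read 0, top U: go to r, push UU → (r, 0111100, UUUUU$)
  read 0, top U: go to q, push UU → (q, 111100, UUUUUU$)
  read 1, top U: go to s, push ε → (s, 11100, UUUUU$)
  read 1, top U: go to p, push UU → (p, 1100, UUUUUU$)
  ε-move, top U: go to r, push UU → (r, 1100, UUUUUUU$)
No transition applies at (r, 1100, UUUUUUU$); input not fully consumed.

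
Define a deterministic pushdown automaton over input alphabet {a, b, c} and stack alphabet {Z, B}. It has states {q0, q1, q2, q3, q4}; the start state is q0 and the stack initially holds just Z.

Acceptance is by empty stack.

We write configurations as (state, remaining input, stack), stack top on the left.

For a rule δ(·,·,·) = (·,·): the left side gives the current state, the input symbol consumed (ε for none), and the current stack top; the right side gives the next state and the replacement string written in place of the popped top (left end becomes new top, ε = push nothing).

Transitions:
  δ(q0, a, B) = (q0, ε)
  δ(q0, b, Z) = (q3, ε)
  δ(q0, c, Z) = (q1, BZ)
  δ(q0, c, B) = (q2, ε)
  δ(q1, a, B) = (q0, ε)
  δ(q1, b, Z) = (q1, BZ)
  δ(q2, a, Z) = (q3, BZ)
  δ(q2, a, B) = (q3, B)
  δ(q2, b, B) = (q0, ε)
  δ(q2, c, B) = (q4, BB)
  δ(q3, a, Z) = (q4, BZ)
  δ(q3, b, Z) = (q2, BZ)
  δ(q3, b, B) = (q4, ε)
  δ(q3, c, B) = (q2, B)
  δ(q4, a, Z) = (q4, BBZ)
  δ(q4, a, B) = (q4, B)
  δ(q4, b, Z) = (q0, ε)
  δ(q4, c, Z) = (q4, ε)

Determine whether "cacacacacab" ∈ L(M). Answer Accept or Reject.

Accept

(q0, cacacacacab, Z) ⊢ (q1, acacacacab, BZ) ⊢ (q0, cacacacab, Z) ⊢ (q1, acacacab, BZ) ⊢ (q0, cacacab, Z) ⊢ (q1, acacab, BZ) ⊢ (q0, cacab, Z) ⊢ (q1, acab, BZ) ⊢ (q0, cab, Z) ⊢ (q1, ab, BZ) ⊢ (q0, b, Z) ⊢ (q3, ε, ε)
All input consumed and the stack is empty.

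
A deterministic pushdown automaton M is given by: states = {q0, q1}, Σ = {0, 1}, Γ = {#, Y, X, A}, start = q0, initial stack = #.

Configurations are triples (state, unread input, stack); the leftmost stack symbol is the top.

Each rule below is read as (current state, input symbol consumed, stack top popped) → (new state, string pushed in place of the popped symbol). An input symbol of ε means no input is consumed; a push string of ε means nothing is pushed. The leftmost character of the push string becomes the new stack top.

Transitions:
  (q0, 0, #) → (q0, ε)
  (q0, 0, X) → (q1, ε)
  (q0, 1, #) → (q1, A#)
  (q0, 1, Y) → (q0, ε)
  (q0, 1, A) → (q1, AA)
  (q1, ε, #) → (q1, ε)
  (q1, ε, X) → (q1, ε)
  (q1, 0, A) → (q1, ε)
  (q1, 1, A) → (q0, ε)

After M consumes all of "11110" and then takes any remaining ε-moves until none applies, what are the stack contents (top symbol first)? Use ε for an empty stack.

(q0, 11110, #)
  read 1, top #: go to q1, push A# → (q1, 1110, A#)
  read 1, top A: go to q0, push ε → (q0, 110, #)
  read 1, top #: go to q1, push A# → (q1, 10, A#)
  read 1, top A: go to q0, push ε → (q0, 0, #)
  read 0, top #: go to q0, push ε → (q0, ε, ε)
All input consumed in state q0 with stack ε.

ε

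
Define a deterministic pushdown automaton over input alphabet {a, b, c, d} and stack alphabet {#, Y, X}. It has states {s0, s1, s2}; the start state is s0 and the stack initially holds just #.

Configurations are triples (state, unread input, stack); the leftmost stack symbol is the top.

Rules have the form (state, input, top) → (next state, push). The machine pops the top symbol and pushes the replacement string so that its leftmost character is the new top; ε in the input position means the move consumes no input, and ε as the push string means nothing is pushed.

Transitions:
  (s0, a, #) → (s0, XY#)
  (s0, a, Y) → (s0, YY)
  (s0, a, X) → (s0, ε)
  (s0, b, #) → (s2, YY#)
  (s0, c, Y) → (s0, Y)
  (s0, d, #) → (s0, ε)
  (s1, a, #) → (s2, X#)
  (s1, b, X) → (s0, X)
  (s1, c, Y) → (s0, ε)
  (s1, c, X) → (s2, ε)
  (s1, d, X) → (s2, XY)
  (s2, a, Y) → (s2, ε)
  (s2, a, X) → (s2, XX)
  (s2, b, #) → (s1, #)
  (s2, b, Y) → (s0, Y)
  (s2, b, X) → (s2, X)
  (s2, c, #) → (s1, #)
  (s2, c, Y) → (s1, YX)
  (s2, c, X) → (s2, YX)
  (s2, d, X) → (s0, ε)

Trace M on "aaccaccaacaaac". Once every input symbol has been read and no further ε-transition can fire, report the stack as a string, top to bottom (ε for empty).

YYYYYYY#

(s0, aaccaccaacaaac, #) ⊢ (s0, accaccaacaaac, XY#) ⊢ (s0, ccaccaacaaac, Y#) ⊢ (s0, caccaacaaac, Y#) ⊢ (s0, accaacaaac, Y#) ⊢ (s0, ccaacaaac, YY#) ⊢ (s0, caacaaac, YY#) ⊢ (s0, aacaaac, YY#) ⊢ (s0, acaaac, YYY#) ⊢ (s0, caaac, YYYY#) ⊢ (s0, aaac, YYYY#) ⊢ (s0, aac, YYYYY#) ⊢ (s0, ac, YYYYYY#) ⊢ (s0, c, YYYYYYY#) ⊢ (s0, ε, YYYYYYY#)
All input consumed in state s0 with stack YYYYYYY#.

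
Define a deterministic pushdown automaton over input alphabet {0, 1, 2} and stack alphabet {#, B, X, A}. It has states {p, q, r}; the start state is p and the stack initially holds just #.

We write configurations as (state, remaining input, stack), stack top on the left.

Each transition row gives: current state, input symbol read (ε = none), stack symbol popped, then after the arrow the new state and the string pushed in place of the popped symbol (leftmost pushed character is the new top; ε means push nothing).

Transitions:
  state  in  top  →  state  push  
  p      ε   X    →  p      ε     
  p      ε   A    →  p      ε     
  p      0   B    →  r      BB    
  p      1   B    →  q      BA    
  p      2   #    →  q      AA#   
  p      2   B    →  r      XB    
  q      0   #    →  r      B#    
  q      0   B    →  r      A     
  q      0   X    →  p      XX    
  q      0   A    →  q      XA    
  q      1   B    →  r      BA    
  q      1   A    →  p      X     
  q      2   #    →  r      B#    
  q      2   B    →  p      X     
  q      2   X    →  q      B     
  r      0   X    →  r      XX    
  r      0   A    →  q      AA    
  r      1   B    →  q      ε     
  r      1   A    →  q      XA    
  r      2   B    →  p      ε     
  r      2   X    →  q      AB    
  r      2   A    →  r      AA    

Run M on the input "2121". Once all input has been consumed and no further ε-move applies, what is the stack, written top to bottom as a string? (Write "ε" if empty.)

#

(p, 2121, #)
  read 2, top #: go to q, push AA# → (q, 121, AA#)
  read 1, top A: go to p, push X → (p, 21, XA#)
  ε-move, top X: go to p, push ε → (p, 21, A#)
  ε-move, top A: go to p, push ε → (p, 21, #)
  read 2, top #: go to q, push AA# → (q, 1, AA#)
  read 1, top A: go to p, push X → (p, ε, XA#)
  ε-move, top X: go to p, push ε → (p, ε, A#)
  ε-move, top A: go to p, push ε → (p, ε, #)
All input consumed in state p with stack #.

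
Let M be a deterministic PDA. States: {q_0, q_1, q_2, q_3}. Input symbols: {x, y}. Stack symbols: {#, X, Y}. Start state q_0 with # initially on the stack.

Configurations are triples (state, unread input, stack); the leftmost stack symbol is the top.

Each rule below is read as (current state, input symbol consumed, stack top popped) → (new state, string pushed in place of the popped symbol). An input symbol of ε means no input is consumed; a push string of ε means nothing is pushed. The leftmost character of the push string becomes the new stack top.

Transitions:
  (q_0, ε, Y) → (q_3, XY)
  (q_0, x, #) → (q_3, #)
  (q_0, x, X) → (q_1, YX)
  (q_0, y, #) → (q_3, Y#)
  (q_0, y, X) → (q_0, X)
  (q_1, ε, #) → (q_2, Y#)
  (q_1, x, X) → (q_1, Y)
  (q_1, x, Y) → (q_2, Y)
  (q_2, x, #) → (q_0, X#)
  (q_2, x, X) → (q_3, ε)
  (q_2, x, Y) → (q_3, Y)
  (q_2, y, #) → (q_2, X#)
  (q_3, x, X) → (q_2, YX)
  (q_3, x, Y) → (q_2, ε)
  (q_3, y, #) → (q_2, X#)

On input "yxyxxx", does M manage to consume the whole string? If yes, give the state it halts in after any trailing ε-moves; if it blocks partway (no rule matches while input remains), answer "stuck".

(q_0, yxyxxx, #)
  read y, top #: go to q_3, push Y# → (q_3, xyxxx, Y#)
  read x, top Y: go to q_2, push ε → (q_2, yxxx, #)
  read y, top #: go to q_2, push X# → (q_2, xxx, X#)
  read x, top X: go to q_3, push ε → (q_3, xx, #)
No transition for (q_3, x, top #); M blocks with input xx remaining.

stuck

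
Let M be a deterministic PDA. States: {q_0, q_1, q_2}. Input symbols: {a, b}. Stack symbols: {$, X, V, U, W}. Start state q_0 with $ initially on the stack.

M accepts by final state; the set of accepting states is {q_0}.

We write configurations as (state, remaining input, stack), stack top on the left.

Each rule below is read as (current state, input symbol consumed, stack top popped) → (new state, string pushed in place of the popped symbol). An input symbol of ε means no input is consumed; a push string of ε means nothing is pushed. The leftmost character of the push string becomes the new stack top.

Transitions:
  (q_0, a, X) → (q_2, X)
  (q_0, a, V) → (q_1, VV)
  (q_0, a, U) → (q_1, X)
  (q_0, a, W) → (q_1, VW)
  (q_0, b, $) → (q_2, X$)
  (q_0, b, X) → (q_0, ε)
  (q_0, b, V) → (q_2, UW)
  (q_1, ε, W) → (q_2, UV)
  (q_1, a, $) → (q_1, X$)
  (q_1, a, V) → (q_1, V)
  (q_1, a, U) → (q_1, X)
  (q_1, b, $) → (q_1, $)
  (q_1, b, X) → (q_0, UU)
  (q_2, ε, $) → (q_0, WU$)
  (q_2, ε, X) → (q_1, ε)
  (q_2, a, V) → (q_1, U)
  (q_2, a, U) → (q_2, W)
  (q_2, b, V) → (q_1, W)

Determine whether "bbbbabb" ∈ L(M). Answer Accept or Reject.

Reject

(q_0, bbbbabb, $)
  read b, top $: go to q_2, push X$ → (q_2, bbbabb, X$)
  ε-move, top X: go to q_1, push ε → (q_1, bbbabb, $)
  read b, top $: go to q_1, push $ → (q_1, bbabb, $)
  read b, top $: go to q_1, push $ → (q_1, babb, $)
  read b, top $: go to q_1, push $ → (q_1, abb, $)
  read a, top $: go to q_1, push X$ → (q_1, bb, X$)
  read b, top X: go to q_0, push UU → (q_0, b, UU$)
No transition applies at (q_0, b, UU$); input not fully consumed.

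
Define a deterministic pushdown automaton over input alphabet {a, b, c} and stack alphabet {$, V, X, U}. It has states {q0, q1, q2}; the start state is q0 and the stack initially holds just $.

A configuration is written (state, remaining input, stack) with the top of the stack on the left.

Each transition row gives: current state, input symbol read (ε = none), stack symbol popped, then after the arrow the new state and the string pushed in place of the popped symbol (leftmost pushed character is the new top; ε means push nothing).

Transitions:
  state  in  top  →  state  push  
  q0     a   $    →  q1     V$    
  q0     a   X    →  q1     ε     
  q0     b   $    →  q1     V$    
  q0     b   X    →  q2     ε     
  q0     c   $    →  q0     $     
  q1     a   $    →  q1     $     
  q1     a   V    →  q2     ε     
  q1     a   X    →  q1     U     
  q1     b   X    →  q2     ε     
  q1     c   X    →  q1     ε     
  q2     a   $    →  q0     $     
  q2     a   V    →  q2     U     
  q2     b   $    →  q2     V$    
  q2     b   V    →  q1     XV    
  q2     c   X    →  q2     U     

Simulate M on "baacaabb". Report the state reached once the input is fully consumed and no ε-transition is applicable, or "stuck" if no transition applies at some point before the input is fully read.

q1

(q0, baacaabb, $)
  read b, top $: go to q1, push V$ → (q1, aacaabb, V$)
  read a, top V: go to q2, push ε → (q2, acaabb, $)
  read a, top $: go to q0, push $ → (q0, caabb, $)
  read c, top $: go to q0, push $ → (q0, aabb, $)
  read a, top $: go to q1, push V$ → (q1, abb, V$)
  read a, top V: go to q2, push ε → (q2, bb, $)
  read b, top $: go to q2, push V$ → (q2, b, V$)
  read b, top V: go to q1, push XV → (q1, ε, XV$)
All input consumed; M is in state q1.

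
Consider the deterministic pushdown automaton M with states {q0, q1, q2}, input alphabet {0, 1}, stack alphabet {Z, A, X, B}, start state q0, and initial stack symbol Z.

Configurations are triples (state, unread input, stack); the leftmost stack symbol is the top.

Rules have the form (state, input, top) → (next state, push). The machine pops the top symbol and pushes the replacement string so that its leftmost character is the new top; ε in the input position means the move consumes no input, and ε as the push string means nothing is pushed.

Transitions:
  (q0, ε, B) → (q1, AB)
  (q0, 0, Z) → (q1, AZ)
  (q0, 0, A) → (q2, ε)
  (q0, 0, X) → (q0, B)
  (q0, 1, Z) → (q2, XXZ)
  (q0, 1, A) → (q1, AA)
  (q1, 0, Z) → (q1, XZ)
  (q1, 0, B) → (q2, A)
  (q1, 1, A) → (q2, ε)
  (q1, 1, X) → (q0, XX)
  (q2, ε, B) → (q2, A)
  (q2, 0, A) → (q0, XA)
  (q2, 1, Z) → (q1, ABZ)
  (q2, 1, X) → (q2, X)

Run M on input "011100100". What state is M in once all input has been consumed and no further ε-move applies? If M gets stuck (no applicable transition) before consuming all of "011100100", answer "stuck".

(q0, 011100100, Z) ⊢ (q1, 11100100, AZ) ⊢ (q2, 1100100, Z) ⊢ (q1, 100100, ABZ) ⊢ (q2, 00100, BZ) ⊢ (q2, 00100, AZ) ⊢ (q0, 0100, XAZ) ⊢ (q0, 100, BAZ) ⊢ (q1, 100, ABAZ) ⊢ (q2, 00, BAZ) ⊢ (q2, 00, AAZ) ⊢ (q0, 0, XAAZ) ⊢ (q0, ε, BAAZ) ⊢ (q1, ε, ABAAZ)
All input consumed; M is in state q1.

q1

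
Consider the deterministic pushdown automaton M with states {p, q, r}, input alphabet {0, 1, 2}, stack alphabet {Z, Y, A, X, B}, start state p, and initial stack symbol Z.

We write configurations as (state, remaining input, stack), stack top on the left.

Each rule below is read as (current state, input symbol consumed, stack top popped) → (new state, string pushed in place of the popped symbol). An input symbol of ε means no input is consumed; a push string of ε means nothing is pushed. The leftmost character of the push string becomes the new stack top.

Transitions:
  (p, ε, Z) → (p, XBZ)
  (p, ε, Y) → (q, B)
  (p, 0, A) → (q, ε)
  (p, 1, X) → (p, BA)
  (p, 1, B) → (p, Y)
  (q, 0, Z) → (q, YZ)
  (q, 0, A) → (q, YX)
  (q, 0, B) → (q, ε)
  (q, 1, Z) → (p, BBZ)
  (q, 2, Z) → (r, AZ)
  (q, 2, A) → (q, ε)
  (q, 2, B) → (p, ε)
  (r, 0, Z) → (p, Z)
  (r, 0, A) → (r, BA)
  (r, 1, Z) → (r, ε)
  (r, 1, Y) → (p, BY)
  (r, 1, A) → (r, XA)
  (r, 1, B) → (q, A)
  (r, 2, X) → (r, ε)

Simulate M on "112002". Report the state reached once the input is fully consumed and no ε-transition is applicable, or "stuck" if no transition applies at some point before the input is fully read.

(p, 112002, Z)
  ε-move, top Z: go to p, push XBZ → (p, 112002, XBZ)
  read 1, top X: go to p, push BA → (p, 12002, BABZ)
  read 1, top B: go to p, push Y → (p, 2002, YABZ)
  ε-move, top Y: go to q, push B → (q, 2002, BABZ)
  read 2, top B: go to p, push ε → (p, 002, ABZ)
  read 0, top A: go to q, push ε → (q, 02, BZ)
  read 0, top B: go to q, push ε → (q, 2, Z)
  read 2, top Z: go to r, push AZ → (r, ε, AZ)
All input consumed; M is in state r.

r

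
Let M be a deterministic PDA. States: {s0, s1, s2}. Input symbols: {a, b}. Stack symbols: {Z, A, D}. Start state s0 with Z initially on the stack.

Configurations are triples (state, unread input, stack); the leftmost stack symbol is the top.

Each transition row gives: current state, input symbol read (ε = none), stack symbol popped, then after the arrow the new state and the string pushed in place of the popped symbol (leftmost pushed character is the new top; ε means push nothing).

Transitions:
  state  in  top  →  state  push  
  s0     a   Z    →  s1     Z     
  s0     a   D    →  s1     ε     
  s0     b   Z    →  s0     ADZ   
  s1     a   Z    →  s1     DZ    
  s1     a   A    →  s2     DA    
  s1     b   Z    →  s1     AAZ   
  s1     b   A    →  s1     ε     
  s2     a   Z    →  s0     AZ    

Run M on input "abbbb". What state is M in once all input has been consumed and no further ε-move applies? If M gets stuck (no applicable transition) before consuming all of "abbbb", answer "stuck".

s1

(s0, abbbb, Z)
  read a, top Z: go to s1, push Z → (s1, bbbb, Z)
  read b, top Z: go to s1, push AAZ → (s1, bbb, AAZ)
  read b, top A: go to s1, push ε → (s1, bb, AZ)
  read b, top A: go to s1, push ε → (s1, b, Z)
  read b, top Z: go to s1, push AAZ → (s1, ε, AAZ)
All input consumed; M is in state s1.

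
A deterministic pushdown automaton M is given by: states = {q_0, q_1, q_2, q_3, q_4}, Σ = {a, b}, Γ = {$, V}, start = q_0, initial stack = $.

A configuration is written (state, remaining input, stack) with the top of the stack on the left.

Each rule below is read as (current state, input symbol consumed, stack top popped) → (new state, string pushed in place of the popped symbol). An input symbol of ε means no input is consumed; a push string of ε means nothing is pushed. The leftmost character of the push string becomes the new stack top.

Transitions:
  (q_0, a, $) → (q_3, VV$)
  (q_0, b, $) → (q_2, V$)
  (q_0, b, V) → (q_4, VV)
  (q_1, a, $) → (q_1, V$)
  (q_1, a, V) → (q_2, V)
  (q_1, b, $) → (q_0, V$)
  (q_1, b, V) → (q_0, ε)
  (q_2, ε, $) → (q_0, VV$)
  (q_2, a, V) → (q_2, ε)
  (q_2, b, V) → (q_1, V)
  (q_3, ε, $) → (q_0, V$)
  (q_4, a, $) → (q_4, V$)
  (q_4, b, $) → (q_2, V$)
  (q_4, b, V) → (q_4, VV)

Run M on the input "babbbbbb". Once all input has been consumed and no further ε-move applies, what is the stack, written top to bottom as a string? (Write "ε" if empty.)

VVVVVVVV$

(q_0, babbbbbb, $) ⊢ (q_2, abbbbbb, V$) ⊢ (q_2, bbbbbb, $) ⊢ (q_0, bbbbbb, VV$) ⊢ (q_4, bbbbb, VVV$) ⊢ (q_4, bbbb, VVVV$) ⊢ (q_4, bbb, VVVVV$) ⊢ (q_4, bb, VVVVVV$) ⊢ (q_4, b, VVVVVVV$) ⊢ (q_4, ε, VVVVVVVV$)
All input consumed in state q_4 with stack VVVVVVVV$.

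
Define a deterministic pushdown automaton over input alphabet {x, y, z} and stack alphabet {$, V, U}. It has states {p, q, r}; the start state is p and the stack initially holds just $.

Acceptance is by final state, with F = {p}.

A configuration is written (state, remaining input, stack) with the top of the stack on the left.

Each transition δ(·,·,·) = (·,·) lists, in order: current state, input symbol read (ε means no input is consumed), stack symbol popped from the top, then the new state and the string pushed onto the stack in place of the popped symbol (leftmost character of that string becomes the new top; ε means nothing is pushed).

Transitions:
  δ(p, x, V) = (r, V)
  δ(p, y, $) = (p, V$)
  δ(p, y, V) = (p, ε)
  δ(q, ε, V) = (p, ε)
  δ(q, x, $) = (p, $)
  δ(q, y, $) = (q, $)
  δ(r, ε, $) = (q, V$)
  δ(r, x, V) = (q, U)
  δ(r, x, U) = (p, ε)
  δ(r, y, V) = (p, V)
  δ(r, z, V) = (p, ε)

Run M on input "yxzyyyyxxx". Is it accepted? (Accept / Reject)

(p, yxzyyyyxxx, $) ⊢ (p, xzyyyyxxx, V$) ⊢ (r, zyyyyxxx, V$) ⊢ (p, yyyyxxx, $) ⊢ (p, yyyxxx, V$) ⊢ (p, yyxxx, $) ⊢ (p, yxxx, V$) ⊢ (p, xxx, $)
No transition applies at (p, xxx, $); input not fully consumed.

Reject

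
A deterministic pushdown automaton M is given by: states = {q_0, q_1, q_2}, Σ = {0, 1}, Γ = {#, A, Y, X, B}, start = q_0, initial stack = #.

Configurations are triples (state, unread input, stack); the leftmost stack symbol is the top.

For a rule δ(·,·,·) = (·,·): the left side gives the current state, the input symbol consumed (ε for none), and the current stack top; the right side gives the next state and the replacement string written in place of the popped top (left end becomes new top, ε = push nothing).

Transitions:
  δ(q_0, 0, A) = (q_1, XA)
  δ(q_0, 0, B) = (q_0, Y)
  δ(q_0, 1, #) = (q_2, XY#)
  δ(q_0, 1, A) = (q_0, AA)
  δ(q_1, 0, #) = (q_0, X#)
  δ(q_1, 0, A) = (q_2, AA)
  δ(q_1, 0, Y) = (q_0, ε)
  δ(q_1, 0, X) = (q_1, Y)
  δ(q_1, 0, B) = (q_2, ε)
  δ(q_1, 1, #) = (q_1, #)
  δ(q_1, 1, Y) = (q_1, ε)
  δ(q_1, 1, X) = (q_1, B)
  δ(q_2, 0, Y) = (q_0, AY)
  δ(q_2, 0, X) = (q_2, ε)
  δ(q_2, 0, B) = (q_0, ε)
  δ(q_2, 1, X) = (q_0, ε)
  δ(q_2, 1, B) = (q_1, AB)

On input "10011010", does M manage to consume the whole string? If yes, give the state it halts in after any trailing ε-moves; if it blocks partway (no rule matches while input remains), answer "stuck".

(q_0, 10011010, #)
  read 1, top #: go to q_2, push XY# → (q_2, 0011010, XY#)
  read 0, top X: go to q_2, push ε → (q_2, 011010, Y#)
  read 0, top Y: go to q_0, push AY → (q_0, 11010, AY#)
  read 1, top A: go to q_0, push AA → (q_0, 1010, AAY#)
  read 1, top A: go to q_0, push AA → (q_0, 010, AAAY#)
  read 0, top A: go to q_1, push XA → (q_1, 10, XAAAY#)
  read 1, top X: go to q_1, push B → (q_1, 0, BAAAY#)
  read 0, top B: go to q_2, push ε → (q_2, ε, AAAY#)
All input consumed; M is in state q_2.

q_2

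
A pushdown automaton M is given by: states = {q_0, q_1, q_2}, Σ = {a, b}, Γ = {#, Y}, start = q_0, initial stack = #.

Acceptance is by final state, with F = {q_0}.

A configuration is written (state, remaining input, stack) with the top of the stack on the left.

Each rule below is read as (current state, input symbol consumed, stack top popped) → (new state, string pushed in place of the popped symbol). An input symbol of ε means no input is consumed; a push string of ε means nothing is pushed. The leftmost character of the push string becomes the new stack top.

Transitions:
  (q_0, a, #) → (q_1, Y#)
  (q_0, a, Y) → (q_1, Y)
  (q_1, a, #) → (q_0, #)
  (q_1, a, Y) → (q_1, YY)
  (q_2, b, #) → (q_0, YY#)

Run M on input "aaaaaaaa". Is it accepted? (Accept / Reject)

No computation consumes all input and reaches a final state.

Reject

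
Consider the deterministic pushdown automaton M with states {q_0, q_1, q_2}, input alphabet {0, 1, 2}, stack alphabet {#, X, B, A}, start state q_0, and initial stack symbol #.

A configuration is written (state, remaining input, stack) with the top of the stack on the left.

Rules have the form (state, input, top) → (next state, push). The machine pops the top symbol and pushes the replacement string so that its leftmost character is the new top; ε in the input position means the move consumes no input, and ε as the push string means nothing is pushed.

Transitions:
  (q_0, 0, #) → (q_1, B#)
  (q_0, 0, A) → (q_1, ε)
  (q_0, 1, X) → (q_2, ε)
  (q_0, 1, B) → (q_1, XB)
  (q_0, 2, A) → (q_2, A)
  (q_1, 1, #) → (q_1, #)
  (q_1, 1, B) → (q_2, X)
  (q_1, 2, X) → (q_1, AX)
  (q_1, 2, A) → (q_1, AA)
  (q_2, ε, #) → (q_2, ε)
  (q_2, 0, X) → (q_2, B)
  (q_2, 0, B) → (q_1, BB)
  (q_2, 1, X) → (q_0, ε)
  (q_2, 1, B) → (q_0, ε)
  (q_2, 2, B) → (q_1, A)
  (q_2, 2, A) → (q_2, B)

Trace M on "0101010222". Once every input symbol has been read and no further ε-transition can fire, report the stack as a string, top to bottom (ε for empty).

AAA#

(q_0, 0101010222, #) ⊢ (q_1, 101010222, B#) ⊢ (q_2, 01010222, X#) ⊢ (q_2, 1010222, B#) ⊢ (q_0, 010222, #) ⊢ (q_1, 10222, B#) ⊢ (q_2, 0222, X#) ⊢ (q_2, 222, B#) ⊢ (q_1, 22, A#) ⊢ (q_1, 2, AA#) ⊢ (q_1, ε, AAA#)
All input consumed in state q_1 with stack AAA#.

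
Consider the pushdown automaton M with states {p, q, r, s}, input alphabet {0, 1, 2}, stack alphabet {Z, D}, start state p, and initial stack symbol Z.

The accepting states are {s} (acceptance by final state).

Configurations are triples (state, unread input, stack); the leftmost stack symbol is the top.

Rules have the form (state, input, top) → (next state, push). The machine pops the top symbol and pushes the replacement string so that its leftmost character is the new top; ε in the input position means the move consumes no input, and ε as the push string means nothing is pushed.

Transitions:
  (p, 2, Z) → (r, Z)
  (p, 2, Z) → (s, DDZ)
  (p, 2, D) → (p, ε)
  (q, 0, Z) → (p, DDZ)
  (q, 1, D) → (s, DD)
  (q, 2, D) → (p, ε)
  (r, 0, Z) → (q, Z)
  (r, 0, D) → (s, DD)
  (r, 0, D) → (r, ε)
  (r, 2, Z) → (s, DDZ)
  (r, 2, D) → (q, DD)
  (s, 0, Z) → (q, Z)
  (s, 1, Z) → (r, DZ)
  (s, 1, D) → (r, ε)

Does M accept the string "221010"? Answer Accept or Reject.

One accepting computation: (p, 221010, Z) ⊢ (r, 21010, Z) ⊢ (s, 1010, DDZ) ⊢ (r, 010, DZ) ⊢ (s, 10, DDZ) ⊢ (r, 0, DZ) ⊢ (s, ε, DDZ)
All input consumed and state s ∈ F.

Accept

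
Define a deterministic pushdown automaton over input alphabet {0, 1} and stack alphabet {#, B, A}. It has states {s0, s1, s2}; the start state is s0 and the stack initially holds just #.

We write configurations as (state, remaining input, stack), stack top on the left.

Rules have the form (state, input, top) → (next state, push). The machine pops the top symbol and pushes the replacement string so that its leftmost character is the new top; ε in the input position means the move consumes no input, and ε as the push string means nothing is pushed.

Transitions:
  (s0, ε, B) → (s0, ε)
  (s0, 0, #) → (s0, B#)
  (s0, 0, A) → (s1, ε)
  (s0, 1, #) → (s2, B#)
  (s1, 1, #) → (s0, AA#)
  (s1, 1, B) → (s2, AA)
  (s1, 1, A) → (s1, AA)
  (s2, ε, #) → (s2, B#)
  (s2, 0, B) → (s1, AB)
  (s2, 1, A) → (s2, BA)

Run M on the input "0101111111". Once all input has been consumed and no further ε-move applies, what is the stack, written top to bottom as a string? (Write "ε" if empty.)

(s0, 0101111111, #)
  read 0, top #: go to s0, push B# → (s0, 101111111, B#)
  ε-move, top B: go to s0, push ε → (s0, 101111111, #)
  read 1, top #: go to s2, push B# → (s2, 01111111, B#)
  read 0, top B: go to s1, push AB → (s1, 1111111, AB#)
  read 1, top A: go to s1, push AA → (s1, 111111, AAB#)
  read 1, top A: go to s1, push AA → (s1, 11111, AAAB#)
  read 1, top A: go to s1, push AA → (s1, 1111, AAAAB#)
  read 1, top A: go to s1, push AA → (s1, 111, AAAAAB#)
  read 1, top A: go to s1, push AA → (s1, 11, AAAAAAB#)
  read 1, top A: go to s1, push AA → (s1, 1, AAAAAAAB#)
  read 1, top A: go to s1, push AA → (s1, ε, AAAAAAAAB#)
All input consumed in state s1 with stack AAAAAAAAB#.

AAAAAAAAB#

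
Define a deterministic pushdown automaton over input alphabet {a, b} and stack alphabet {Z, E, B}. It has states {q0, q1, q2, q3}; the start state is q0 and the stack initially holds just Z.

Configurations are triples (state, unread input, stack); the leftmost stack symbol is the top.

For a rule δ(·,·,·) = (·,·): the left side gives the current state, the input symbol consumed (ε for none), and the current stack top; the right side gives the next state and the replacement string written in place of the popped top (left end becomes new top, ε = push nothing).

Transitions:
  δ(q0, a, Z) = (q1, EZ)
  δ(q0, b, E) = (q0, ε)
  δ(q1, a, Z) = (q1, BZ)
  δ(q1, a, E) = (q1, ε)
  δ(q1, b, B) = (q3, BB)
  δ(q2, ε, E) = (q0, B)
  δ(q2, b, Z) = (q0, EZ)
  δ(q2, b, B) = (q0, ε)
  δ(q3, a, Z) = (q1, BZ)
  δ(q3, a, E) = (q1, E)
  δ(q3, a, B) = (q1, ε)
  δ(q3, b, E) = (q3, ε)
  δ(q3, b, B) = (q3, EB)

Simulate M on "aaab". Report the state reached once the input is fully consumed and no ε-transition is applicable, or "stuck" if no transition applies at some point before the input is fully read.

(q0, aaab, Z)
  read a, top Z: go to q1, push EZ → (q1, aab, EZ)
  read a, top E: go to q1, push ε → (q1, ab, Z)
  read a, top Z: go to q1, push BZ → (q1, b, BZ)
  read b, top B: go to q3, push BB → (q3, ε, BBZ)
All input consumed; M is in state q3.

q3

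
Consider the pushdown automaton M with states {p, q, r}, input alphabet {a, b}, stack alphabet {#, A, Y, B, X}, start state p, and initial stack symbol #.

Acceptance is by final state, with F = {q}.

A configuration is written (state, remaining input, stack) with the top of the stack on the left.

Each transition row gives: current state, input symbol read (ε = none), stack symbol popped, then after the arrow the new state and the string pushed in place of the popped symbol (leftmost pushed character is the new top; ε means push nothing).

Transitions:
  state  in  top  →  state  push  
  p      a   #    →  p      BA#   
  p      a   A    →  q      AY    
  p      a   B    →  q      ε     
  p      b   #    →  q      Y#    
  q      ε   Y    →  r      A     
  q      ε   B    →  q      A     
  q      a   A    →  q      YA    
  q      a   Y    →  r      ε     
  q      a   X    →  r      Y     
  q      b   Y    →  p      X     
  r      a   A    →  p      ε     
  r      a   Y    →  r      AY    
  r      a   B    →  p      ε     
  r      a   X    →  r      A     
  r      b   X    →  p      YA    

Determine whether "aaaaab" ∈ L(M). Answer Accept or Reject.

Accept

One accepting computation: (p, aaaaab, #) ⊢ (p, aaaab, BA#) ⊢ (q, aaab, A#) ⊢ (q, aab, YA#) ⊢ (r, ab, A#) ⊢ (p, b, #) ⊢ (q, ε, Y#)
All input consumed and state q ∈ F.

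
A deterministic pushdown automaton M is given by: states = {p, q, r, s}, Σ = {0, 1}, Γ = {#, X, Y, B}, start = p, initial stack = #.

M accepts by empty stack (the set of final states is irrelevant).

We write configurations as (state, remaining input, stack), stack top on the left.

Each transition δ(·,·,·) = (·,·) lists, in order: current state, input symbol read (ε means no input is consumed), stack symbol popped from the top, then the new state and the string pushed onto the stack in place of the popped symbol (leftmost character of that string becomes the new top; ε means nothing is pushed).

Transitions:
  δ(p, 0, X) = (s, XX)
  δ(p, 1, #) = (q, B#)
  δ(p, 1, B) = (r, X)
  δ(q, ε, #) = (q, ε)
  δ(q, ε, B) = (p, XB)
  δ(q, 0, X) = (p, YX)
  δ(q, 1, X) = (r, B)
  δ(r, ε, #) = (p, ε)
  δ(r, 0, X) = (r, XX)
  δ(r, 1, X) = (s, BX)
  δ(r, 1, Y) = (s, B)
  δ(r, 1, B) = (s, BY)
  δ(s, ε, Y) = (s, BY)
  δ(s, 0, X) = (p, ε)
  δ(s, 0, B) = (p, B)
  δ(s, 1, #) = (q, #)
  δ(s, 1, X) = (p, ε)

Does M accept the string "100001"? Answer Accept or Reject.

Reject

(p, 100001, #)
  read 1, top #: go to q, push B# → (q, 00001, B#)
  ε-move, top B: go to p, push XB → (p, 00001, XB#)
  read 0, top X: go to s, push XX → (s, 0001, XXB#)
  read 0, top X: go to p, push ε → (p, 001, XB#)
  read 0, top X: go to s, push XX → (s, 01, XXB#)
  read 0, top X: go to p, push ε → (p, 1, XB#)
No transition applies at (p, 1, XB#); input not fully consumed.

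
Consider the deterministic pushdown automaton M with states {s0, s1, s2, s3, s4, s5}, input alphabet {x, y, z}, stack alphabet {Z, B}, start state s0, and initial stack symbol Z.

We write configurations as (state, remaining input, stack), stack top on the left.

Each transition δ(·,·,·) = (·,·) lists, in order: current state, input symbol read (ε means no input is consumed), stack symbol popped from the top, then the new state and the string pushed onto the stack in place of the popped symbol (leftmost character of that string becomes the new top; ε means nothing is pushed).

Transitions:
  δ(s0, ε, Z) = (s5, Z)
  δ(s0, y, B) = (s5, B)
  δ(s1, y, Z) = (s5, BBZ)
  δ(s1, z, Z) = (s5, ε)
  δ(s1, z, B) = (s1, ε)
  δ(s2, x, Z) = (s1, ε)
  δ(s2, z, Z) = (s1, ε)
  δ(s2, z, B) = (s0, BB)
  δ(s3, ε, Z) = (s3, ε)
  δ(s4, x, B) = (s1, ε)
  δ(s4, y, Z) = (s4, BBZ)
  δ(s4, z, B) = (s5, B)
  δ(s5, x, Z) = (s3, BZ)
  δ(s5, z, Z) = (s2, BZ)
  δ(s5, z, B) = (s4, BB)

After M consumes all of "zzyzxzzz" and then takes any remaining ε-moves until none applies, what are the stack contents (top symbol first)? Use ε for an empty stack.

ε

(s0, zzyzxzzz, Z)
  ε-move, top Z: go to s5, push Z → (s5, zzyzxzzz, Z)
  read z, top Z: go to s2, push BZ → (s2, zyzxzzz, BZ)
  read z, top B: go to s0, push BB → (s0, yzxzzz, BBZ)
  read y, top B: go to s5, push B → (s5, zxzzz, BBZ)
  read z, top B: go to s4, push BB → (s4, xzzz, BBBZ)
  read x, top B: go to s1, push ε → (s1, zzz, BBZ)
  read z, top B: go to s1, push ε → (s1, zz, BZ)
  read z, top B: go to s1, push ε → (s1, z, Z)
  read z, top Z: go to s5, push ε → (s5, ε, ε)
All input consumed in state s5 with stack ε.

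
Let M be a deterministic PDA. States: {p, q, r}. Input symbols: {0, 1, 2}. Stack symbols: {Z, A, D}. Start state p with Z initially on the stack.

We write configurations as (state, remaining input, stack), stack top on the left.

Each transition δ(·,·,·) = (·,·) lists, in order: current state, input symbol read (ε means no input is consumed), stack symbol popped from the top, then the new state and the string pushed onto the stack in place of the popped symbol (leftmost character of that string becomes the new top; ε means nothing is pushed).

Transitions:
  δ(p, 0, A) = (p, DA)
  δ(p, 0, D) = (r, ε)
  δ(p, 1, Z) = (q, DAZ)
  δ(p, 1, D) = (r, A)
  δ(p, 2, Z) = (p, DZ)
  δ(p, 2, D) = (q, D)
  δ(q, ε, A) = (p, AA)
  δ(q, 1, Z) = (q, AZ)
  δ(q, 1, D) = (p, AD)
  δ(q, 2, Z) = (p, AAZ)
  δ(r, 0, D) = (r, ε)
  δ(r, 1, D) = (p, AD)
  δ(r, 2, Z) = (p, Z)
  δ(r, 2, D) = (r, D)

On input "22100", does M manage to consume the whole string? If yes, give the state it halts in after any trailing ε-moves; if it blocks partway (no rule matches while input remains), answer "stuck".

(p, 22100, Z)
  read 2, top Z: go to p, push DZ → (p, 2100, DZ)
  read 2, top D: go to q, push D → (q, 100, DZ)
  read 1, top D: go to p, push AD → (p, 00, ADZ)
  read 0, top A: go to p, push DA → (p, 0, DADZ)
  read 0, top D: go to r, push ε → (r, ε, ADZ)
All input consumed; M is in state r.

r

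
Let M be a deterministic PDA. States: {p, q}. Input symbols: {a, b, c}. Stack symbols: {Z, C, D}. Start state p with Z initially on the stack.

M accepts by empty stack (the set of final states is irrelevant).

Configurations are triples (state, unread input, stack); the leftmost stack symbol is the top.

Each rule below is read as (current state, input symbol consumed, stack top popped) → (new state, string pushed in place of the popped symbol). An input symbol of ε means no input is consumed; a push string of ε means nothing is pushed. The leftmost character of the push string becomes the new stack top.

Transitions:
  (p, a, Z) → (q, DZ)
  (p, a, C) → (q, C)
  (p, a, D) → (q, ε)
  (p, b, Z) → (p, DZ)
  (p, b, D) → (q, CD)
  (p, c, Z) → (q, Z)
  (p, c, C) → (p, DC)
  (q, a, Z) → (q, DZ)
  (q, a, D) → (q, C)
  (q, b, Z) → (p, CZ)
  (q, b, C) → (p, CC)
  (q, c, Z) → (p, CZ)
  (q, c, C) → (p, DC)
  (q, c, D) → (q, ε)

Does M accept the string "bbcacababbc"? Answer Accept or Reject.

Reject

(p, bbcacababbc, Z)
  read b, top Z: go to p, push DZ → (p, bcacababbc, DZ)
  read b, top D: go to q, push CD → (q, cacababbc, CDZ)
  read c, top C: go to p, push DC → (p, acababbc, DCDZ)
  read a, top D: go to q, push ε → (q, cababbc, CDZ)
  read c, top C: go to p, push DC → (p, ababbc, DCDZ)
  read a, top D: go to q, push ε → (q, babbc, CDZ)
  read b, top C: go to p, push CC → (p, abbc, CCDZ)
  read a, top C: go to q, push C → (q, bbc, CCDZ)
  read b, top C: go to p, push CC → (p, bc, CCCDZ)
No transition applies at (p, bc, CCCDZ); input not fully consumed.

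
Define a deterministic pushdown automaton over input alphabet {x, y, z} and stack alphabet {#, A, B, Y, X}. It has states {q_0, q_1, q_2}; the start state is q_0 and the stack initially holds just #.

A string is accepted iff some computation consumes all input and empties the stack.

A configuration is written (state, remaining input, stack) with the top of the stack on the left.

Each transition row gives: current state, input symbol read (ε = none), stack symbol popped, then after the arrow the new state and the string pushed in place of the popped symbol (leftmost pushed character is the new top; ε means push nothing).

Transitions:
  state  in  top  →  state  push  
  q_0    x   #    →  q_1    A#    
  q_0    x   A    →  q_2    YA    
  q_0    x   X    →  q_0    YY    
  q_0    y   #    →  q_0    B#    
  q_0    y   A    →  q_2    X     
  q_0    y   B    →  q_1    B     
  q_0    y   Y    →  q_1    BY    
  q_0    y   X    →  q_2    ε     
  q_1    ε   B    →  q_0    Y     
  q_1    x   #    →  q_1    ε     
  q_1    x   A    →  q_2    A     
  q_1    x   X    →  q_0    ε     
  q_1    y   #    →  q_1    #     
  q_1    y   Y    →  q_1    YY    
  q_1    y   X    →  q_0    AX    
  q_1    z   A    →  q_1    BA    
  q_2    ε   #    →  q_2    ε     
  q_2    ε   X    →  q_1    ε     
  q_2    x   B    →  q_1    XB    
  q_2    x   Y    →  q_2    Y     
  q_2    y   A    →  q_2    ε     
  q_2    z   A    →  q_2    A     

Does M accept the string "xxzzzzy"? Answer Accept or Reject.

(q_0, xxzzzzy, #) ⊢ (q_1, xzzzzy, A#) ⊢ (q_2, zzzzy, A#) ⊢ (q_2, zzzy, A#) ⊢ (q_2, zzy, A#) ⊢ (q_2, zy, A#) ⊢ (q_2, y, A#) ⊢ (q_2, ε, #) ⊢ (q_2, ε, ε)
All input consumed and the stack is empty.

Accept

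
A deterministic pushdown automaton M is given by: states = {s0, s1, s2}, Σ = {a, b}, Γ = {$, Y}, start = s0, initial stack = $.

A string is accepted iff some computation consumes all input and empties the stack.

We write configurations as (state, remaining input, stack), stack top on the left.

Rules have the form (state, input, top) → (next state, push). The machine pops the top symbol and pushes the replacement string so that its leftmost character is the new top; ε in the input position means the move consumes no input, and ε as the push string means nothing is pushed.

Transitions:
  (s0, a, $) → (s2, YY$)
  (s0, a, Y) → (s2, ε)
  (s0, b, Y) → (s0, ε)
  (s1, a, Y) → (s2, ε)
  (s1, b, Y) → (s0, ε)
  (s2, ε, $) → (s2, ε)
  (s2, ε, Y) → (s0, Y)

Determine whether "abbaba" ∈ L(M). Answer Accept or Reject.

Accept

(s0, abbaba, $) ⊢ (s2, bbaba, YY$) ⊢ (s0, bbaba, YY$) ⊢ (s0, baba, Y$) ⊢ (s0, aba, $) ⊢ (s2, ba, YY$) ⊢ (s0, ba, YY$) ⊢ (s0, a, Y$) ⊢ (s2, ε, $) ⊢ (s2, ε, ε)
All input consumed and the stack is empty.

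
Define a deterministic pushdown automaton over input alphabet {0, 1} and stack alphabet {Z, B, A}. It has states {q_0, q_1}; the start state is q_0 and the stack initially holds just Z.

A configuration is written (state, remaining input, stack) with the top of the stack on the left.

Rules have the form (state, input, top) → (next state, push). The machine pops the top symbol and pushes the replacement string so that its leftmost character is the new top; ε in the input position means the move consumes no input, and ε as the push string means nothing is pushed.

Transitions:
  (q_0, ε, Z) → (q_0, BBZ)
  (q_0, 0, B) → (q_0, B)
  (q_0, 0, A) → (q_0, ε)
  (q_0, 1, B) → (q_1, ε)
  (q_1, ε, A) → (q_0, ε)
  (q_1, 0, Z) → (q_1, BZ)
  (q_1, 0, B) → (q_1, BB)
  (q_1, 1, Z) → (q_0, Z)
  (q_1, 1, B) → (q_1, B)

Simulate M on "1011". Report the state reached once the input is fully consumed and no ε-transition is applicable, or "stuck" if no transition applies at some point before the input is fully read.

(q_0, 1011, Z)
  ε-move, top Z: go to q_0, push BBZ → (q_0, 1011, BBZ)
  read 1, top B: go to q_1, push ε → (q_1, 011, BZ)
  read 0, top B: go to q_1, push BB → (q_1, 11, BBZ)
  read 1, top B: go to q_1, push B → (q_1, 1, BBZ)
  read 1, top B: go to q_1, push B → (q_1, ε, BBZ)
All input consumed; M is in state q_1.

q_1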